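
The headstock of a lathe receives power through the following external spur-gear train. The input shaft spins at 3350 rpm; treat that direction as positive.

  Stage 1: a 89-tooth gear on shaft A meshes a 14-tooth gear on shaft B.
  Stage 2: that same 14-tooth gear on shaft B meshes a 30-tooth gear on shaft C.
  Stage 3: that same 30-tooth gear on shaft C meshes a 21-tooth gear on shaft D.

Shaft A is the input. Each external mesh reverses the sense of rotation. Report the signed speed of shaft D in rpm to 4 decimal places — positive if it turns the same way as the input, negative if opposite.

-14197.6190 rpm (opposite to input, |ω| = 14197.6190 rpm)

Stage 1 [89T→14T]: ω = 3350.0000×89/14 = 21296.4286 rpm, dir flips to −; running = −21296.4286
Stage 2 [14T→30T]: ω = 21296.4286×14/30 = 9938.3333 rpm, dir flips to +; running = +9938.3333
Stage 3 [30T→21T]: ω = 9938.3333×30/21 = 14197.6190 rpm, dir flips to −; running = −14197.6190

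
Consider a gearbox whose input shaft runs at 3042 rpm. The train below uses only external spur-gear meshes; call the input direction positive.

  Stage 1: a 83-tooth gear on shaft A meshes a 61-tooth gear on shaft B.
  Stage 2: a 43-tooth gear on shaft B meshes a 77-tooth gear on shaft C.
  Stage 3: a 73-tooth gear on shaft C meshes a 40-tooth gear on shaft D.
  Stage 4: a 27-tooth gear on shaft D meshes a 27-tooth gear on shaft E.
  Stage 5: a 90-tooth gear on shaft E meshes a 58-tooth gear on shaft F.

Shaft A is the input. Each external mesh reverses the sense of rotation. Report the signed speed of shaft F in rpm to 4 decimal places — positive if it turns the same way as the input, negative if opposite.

-6545.7977 rpm (opposite to input, |ω| = 6545.7977 rpm)

Stage 1 [83T→61T]: ω = 3042.0000×83/61 = 4139.1148 rpm, dir flips to −; running = −4139.1148
Stage 2 [43T→77T]: ω = 4139.1148×43/77 = 2311.4537 rpm, dir flips to +; running = +2311.4537
Stage 3 [73T→40T]: ω = 2311.4537×73/40 = 4218.4030 rpm, dir flips to −; running = −4218.4030
Stage 4 [27T→27T]: ω = 4218.4030×27/27 = 4218.4030 rpm, dir flips to +; running = +4218.4030
Stage 5 [90T→58T]: ω = 4218.4030×90/58 = 6545.7977 rpm, dir flips to −; running = −6545.7977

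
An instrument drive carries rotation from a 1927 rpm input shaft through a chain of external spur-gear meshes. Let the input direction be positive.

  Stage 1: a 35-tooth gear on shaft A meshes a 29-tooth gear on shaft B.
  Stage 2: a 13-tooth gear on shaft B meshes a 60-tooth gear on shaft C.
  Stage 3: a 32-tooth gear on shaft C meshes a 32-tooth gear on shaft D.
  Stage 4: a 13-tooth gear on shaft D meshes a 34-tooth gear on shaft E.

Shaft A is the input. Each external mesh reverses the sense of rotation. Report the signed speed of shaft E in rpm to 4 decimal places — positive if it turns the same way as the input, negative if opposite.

Stage 1 [35T→29T]: ω = 1927.0000×35/29 = 2325.6897 rpm, dir flips to −; running = −2325.6897
Stage 2 [13T→60T]: ω = 2325.6897×13/60 = 503.8994 rpm, dir flips to +; running = +503.8994
Stage 3 [32T→32T]: ω = 503.8994×32/32 = 503.8994 rpm, dir flips to −; running = −503.8994
Stage 4 [13T→34T]: ω = 503.8994×13/34 = 192.6674 rpm, dir flips to +; running = +192.6674

+192.6674 rpm (same as input, |ω| = 192.6674 rpm)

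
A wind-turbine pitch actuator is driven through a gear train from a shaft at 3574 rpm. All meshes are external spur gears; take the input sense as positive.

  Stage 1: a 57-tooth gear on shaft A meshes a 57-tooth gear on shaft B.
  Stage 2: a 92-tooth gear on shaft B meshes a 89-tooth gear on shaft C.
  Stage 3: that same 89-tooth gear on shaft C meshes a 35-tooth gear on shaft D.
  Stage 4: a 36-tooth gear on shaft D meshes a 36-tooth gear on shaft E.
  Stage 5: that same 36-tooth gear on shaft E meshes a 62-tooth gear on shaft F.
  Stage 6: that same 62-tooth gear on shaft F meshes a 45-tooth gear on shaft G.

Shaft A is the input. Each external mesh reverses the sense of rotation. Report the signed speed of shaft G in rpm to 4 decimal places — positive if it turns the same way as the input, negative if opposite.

Stage 1 [57T→57T]: ω = 3574.0000×57/57 = 3574.0000 rpm, dir flips to −; running = −3574.0000
Stage 2 [92T→89T]: ω = 3574.0000×92/89 = 3694.4719 rpm, dir flips to +; running = +3694.4719
Stage 3 [89T→35T]: ω = 3694.4719×89/35 = 9394.5143 rpm, dir flips to −; running = −9394.5143
Stage 4 [36T→36T]: ω = 9394.5143×36/36 = 9394.5143 rpm, dir flips to +; running = +9394.5143
Stage 5 [36T→62T]: ω = 9394.5143×36/62 = 5454.8793 rpm, dir flips to −; running = −5454.8793
Stage 6 [62T→45T]: ω = 5454.8793×62/45 = 7515.6114 rpm, dir flips to +; running = +7515.6114

+7515.6114 rpm (same as input, |ω| = 7515.6114 rpm)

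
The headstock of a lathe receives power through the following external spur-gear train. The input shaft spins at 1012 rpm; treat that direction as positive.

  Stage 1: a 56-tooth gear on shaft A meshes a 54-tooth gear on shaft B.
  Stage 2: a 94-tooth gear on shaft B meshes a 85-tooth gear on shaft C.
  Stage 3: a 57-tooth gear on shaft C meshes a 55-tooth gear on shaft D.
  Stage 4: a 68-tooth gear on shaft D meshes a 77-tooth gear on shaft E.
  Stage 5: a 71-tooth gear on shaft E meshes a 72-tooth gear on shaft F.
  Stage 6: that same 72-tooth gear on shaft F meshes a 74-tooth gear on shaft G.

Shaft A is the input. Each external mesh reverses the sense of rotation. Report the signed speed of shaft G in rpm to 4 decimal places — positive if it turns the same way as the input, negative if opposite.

Stage 1 [56T→54T]: ω = 1012.0000×56/54 = 1049.4815 rpm, dir flips to −; running = −1049.4815
Stage 2 [94T→85T]: ω = 1049.4815×94/85 = 1160.6031 rpm, dir flips to +; running = +1160.6031
Stage 3 [57T→55T]: ω = 1160.6031×57/55 = 1202.8068 rpm, dir flips to −; running = −1202.8068
Stage 4 [68T→77T]: ω = 1202.8068×68/77 = 1062.2190 rpm, dir flips to +; running = +1062.2190
Stage 5 [71T→72T]: ω = 1062.2190×71/72 = 1047.4659 rpm, dir flips to −; running = −1047.4659
Stage 6 [72T→74T]: ω = 1047.4659×72/74 = 1019.1561 rpm, dir flips to +; running = +1019.1561

+1019.1561 rpm (same as input, |ω| = 1019.1561 rpm)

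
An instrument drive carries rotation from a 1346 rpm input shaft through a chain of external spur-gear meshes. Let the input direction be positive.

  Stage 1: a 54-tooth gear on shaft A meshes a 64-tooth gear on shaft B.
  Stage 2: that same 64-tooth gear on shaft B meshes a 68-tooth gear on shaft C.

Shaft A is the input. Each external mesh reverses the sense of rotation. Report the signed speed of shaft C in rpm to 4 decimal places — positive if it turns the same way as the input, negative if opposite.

+1068.8824 rpm (same as input, |ω| = 1068.8824 rpm)

Stage 1 [54T→64T]: ω = 1346.0000×54/64 = 1135.6875 rpm, dir flips to −; running = −1135.6875
Stage 2 [64T→68T]: ω = 1135.6875×64/68 = 1068.8824 rpm, dir flips to +; running = +1068.8824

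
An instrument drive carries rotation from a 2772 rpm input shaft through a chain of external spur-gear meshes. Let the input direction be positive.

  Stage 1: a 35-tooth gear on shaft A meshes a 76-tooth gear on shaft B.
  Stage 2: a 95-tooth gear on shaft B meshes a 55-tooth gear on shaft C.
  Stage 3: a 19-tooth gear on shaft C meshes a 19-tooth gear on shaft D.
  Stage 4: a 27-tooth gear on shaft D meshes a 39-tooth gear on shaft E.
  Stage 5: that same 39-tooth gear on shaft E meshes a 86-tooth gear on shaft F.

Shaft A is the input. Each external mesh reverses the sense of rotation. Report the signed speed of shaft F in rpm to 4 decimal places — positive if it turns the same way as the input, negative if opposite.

Stage 1 [35T→76T]: ω = 2772.0000×35/76 = 1276.5789 rpm, dir flips to −; running = −1276.5789
Stage 2 [95T→55T]: ω = 1276.5789×95/55 = 2205.0000 rpm, dir flips to +; running = +2205.0000
Stage 3 [19T→19T]: ω = 2205.0000×19/19 = 2205.0000 rpm, dir flips to −; running = −2205.0000
Stage 4 [27T→39T]: ω = 2205.0000×27/39 = 1526.5385 rpm, dir flips to +; running = +1526.5385
Stage 5 [39T→86T]: ω = 1526.5385×39/86 = 692.2674 rpm, dir flips to −; running = −692.2674

-692.2674 rpm (opposite to input, |ω| = 692.2674 rpm)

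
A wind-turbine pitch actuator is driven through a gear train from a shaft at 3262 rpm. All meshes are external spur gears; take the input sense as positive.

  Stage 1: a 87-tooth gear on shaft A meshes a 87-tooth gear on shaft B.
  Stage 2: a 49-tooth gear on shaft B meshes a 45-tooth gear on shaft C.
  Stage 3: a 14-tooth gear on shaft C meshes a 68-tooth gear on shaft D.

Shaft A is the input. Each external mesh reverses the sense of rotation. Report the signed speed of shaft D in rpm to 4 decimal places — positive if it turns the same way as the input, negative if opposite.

Stage 1 [87T→87T]: ω = 3262.0000×87/87 = 3262.0000 rpm, dir flips to −; running = −3262.0000
Stage 2 [49T→45T]: ω = 3262.0000×49/45 = 3551.9556 rpm, dir flips to +; running = +3551.9556
Stage 3 [14T→68T]: ω = 3551.9556×14/68 = 731.2850 rpm, dir flips to −; running = −731.2850

-731.2850 rpm (opposite to input, |ω| = 731.2850 rpm)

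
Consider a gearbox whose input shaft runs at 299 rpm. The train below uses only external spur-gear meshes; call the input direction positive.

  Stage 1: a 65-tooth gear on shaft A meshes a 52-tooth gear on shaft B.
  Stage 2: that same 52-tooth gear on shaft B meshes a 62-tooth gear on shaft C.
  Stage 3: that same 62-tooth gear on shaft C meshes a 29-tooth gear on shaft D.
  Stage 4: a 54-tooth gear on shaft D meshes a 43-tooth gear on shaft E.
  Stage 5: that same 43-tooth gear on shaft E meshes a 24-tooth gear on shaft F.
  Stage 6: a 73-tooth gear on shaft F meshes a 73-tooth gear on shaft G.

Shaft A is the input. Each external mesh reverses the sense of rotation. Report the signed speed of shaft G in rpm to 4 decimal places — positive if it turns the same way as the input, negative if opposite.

Stage 1 [65T→52T]: ω = 299.0000×65/52 = 373.7500 rpm, dir flips to −; running = −373.7500
Stage 2 [52T→62T]: ω = 373.7500×52/62 = 313.4677 rpm, dir flips to +; running = +313.4677
Stage 3 [62T→29T]: ω = 313.4677×62/29 = 670.1724 rpm, dir flips to −; running = −670.1724
Stage 4 [54T→43T]: ω = 670.1724×54/43 = 841.6119 rpm, dir flips to +; running = +841.6119
Stage 5 [43T→24T]: ω = 841.6119×43/24 = 1507.8879 rpm, dir flips to −; running = −1507.8879
Stage 6 [73T→73T]: ω = 1507.8879×73/73 = 1507.8879 rpm, dir flips to +; running = +1507.8879

+1507.8879 rpm (same as input, |ω| = 1507.8879 rpm)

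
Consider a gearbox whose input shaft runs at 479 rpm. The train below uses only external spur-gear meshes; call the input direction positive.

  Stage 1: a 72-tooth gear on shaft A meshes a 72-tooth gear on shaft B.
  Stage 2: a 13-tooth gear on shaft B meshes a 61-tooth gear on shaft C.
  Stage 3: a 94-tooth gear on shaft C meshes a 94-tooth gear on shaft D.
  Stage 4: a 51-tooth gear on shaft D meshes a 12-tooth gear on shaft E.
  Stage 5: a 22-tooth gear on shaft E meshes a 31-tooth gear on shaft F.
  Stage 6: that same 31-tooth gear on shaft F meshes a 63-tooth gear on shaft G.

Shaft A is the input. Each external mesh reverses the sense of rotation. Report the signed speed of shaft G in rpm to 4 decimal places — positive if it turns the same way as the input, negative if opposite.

Stage 1 [72T→72T]: ω = 479.0000×72/72 = 479.0000 rpm, dir flips to −; running = −479.0000
Stage 2 [13T→61T]: ω = 479.0000×13/61 = 102.0820 rpm, dir flips to +; running = +102.0820
Stage 3 [94T→94T]: ω = 102.0820×94/94 = 102.0820 rpm, dir flips to −; running = −102.0820
Stage 4 [51T→12T]: ω = 102.0820×51/12 = 433.8484 rpm, dir flips to +; running = +433.8484
Stage 5 [22T→31T]: ω = 433.8484×22/31 = 307.8924 rpm, dir flips to −; running = −307.8924
Stage 6 [31T→63T]: ω = 307.8924×31/63 = 151.5026 rpm, dir flips to +; running = +151.5026

+151.5026 rpm (same as input, |ω| = 151.5026 rpm)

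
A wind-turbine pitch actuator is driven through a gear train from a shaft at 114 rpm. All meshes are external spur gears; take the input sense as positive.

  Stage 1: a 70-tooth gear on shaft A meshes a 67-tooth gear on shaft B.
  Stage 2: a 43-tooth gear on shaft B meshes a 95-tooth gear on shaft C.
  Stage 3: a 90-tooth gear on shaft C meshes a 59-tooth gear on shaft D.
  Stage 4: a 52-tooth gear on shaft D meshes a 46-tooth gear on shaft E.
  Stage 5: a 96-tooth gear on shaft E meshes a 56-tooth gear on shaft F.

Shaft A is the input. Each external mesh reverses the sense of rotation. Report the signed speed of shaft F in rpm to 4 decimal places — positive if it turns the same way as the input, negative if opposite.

Stage 1 [70T→67T]: ω = 114.0000×70/67 = 119.1045 rpm, dir flips to −; running = −119.1045
Stage 2 [43T→95T]: ω = 119.1045×43/95 = 53.9104 rpm, dir flips to +; running = +53.9104
Stage 3 [90T→59T]: ω = 53.9104×90/59 = 82.2363 rpm, dir flips to −; running = −82.2363
Stage 4 [52T→46T]: ω = 82.2363×52/46 = 92.9627 rpm, dir flips to +; running = +92.9627
Stage 5 [96T→56T]: ω = 92.9627×96/56 = 159.3647 rpm, dir flips to −; running = −159.3647

-159.3647 rpm (opposite to input, |ω| = 159.3647 rpm)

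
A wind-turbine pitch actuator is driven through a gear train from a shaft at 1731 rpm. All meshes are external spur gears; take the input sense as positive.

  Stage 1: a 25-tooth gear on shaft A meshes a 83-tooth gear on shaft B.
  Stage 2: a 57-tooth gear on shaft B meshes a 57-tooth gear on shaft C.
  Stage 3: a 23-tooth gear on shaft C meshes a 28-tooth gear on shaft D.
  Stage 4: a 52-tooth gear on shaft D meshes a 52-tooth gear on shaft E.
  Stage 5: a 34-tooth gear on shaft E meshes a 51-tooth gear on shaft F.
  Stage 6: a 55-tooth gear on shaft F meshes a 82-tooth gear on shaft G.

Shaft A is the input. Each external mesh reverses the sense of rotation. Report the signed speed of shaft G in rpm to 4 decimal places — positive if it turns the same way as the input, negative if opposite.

Stage 1 [25T→83T]: ω = 1731.0000×25/83 = 521.3855 rpm, dir flips to −; running = −521.3855
Stage 2 [57T→57T]: ω = 521.3855×57/57 = 521.3855 rpm, dir flips to +; running = +521.3855
Stage 3 [23T→28T]: ω = 521.3855×23/28 = 428.2810 rpm, dir flips to −; running = −428.2810
Stage 4 [52T→52T]: ω = 428.2810×52/52 = 428.2810 rpm, dir flips to +; running = +428.2810
Stage 5 [34T→51T]: ω = 428.2810×34/51 = 285.5207 rpm, dir flips to −; running = −285.5207
Stage 6 [55T→82T]: ω = 285.5207×55/82 = 191.5078 rpm, dir flips to +; running = +191.5078

+191.5078 rpm (same as input, |ω| = 191.5078 rpm)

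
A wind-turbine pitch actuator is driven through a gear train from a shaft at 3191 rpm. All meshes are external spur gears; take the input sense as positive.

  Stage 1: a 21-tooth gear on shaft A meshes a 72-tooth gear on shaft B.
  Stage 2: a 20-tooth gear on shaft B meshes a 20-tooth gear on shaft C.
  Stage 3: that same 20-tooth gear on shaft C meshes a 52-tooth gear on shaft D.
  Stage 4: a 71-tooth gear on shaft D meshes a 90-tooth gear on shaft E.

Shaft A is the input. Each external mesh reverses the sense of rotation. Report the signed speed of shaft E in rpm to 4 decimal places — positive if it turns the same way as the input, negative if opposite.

+282.3944 rpm (same as input, |ω| = 282.3944 rpm)

Stage 1 [21T→72T]: ω = 3191.0000×21/72 = 930.7083 rpm, dir flips to −; running = −930.7083
Stage 2 [20T→20T]: ω = 930.7083×20/20 = 930.7083 rpm, dir flips to +; running = +930.7083
Stage 3 [20T→52T]: ω = 930.7083×20/52 = 357.9647 rpm, dir flips to −; running = −357.9647
Stage 4 [71T→90T]: ω = 357.9647×71/90 = 282.3944 rpm, dir flips to +; running = +282.3944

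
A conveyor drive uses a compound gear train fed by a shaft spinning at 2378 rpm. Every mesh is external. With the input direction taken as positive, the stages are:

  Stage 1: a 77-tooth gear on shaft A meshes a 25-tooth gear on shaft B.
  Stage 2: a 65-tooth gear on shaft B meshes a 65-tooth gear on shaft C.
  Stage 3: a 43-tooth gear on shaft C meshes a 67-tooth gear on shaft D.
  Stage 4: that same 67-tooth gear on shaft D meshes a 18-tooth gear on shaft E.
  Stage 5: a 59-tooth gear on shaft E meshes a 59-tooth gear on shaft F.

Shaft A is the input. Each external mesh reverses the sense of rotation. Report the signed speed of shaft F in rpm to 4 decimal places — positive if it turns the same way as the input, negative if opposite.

-17496.7956 rpm (opposite to input, |ω| = 17496.7956 rpm)

Stage 1 [77T→25T]: ω = 2378.0000×77/25 = 7324.2400 rpm, dir flips to −; running = −7324.2400
Stage 2 [65T→65T]: ω = 7324.2400×65/65 = 7324.2400 rpm, dir flips to +; running = +7324.2400
Stage 3 [43T→67T]: ω = 7324.2400×43/67 = 4700.6316 rpm, dir flips to −; running = −4700.6316
Stage 4 [67T→18T]: ω = 4700.6316×67/18 = 17496.7956 rpm, dir flips to +; running = +17496.7956
Stage 5 [59T→59T]: ω = 17496.7956×59/59 = 17496.7956 rpm, dir flips to −; running = −17496.7956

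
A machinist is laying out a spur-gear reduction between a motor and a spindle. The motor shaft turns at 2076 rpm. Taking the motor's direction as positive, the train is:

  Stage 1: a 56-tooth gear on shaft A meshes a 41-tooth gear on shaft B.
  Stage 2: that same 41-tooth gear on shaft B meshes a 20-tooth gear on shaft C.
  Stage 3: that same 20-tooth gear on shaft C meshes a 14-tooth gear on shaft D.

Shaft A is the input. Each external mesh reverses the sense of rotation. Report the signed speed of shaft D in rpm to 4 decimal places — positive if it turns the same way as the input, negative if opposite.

-8304.0000 rpm (opposite to input, |ω| = 8304.0000 rpm)

Stage 1 [56T→41T]: ω = 2076.0000×56/41 = 2835.5122 rpm, dir flips to −; running = −2835.5122
Stage 2 [41T→20T]: ω = 2835.5122×41/20 = 5812.8000 rpm, dir flips to +; running = +5812.8000
Stage 3 [20T→14T]: ω = 5812.8000×20/14 = 8304.0000 rpm, dir flips to −; running = −8304.0000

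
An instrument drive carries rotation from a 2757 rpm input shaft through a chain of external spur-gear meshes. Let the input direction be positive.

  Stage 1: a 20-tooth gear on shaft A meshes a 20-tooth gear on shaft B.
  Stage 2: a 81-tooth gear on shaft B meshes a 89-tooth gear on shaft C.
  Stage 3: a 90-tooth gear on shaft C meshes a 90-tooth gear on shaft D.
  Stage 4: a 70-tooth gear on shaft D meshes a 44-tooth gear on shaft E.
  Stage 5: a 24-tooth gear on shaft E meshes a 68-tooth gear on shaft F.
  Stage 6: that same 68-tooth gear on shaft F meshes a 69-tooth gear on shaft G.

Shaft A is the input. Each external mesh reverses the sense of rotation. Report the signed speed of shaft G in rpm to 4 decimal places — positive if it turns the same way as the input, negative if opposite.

+1388.4789 rpm (same as input, |ω| = 1388.4789 rpm)

Stage 1 [20T→20T]: ω = 2757.0000×20/20 = 2757.0000 rpm, dir flips to −; running = −2757.0000
Stage 2 [81T→89T]: ω = 2757.0000×81/89 = 2509.1798 rpm, dir flips to +; running = +2509.1798
Stage 3 [90T→90T]: ω = 2509.1798×90/90 = 2509.1798 rpm, dir flips to −; running = −2509.1798
Stage 4 [70T→44T]: ω = 2509.1798×70/44 = 3991.8769 rpm, dir flips to +; running = +3991.8769
Stage 5 [24T→68T]: ω = 3991.8769×24/68 = 1408.8977 rpm, dir flips to −; running = −1408.8977
Stage 6 [68T→69T]: ω = 1408.8977×68/69 = 1388.4789 rpm, dir flips to +; running = +1388.4789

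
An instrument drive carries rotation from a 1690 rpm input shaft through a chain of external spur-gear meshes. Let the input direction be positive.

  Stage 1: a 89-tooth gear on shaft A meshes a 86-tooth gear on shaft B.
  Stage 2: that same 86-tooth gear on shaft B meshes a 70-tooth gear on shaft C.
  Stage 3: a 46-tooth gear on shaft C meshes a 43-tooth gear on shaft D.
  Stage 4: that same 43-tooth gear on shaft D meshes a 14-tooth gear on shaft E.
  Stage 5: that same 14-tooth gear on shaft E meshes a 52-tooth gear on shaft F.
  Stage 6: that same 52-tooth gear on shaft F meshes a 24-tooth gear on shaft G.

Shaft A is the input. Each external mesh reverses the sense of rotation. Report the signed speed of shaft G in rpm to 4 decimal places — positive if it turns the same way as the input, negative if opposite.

Stage 1 [89T→86T]: ω = 1690.0000×89/86 = 1748.9535 rpm, dir flips to −; running = −1748.9535
Stage 2 [86T→70T]: ω = 1748.9535×86/70 = 2148.7143 rpm, dir flips to +; running = +2148.7143
Stage 3 [46T→43T]: ω = 2148.7143×46/43 = 2298.6246 rpm, dir flips to −; running = −2298.6246
Stage 4 [43T→14T]: ω = 2298.6246×43/14 = 7060.0612 rpm, dir flips to +; running = +7060.0612
Stage 5 [14T→52T]: ω = 7060.0612×14/52 = 1900.7857 rpm, dir flips to −; running = −1900.7857
Stage 6 [52T→24T]: ω = 1900.7857×52/24 = 4118.3690 rpm, dir flips to +; running = +4118.3690

+4118.3690 rpm (same as input, |ω| = 4118.3690 rpm)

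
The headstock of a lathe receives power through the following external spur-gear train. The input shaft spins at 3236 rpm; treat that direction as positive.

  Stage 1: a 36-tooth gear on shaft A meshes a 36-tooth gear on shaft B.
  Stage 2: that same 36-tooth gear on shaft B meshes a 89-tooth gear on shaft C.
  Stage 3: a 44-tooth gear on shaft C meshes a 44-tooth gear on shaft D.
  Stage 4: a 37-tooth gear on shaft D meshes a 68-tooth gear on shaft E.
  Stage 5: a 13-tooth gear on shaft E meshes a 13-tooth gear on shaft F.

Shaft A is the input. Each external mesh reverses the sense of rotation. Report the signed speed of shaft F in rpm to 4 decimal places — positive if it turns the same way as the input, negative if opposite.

-712.2194 rpm (opposite to input, |ω| = 712.2194 rpm)

Stage 1 [36T→36T]: ω = 3236.0000×36/36 = 3236.0000 rpm, dir flips to −; running = −3236.0000
Stage 2 [36T→89T]: ω = 3236.0000×36/89 = 1308.9438 rpm, dir flips to +; running = +1308.9438
Stage 3 [44T→44T]: ω = 1308.9438×44/44 = 1308.9438 rpm, dir flips to −; running = −1308.9438
Stage 4 [37T→68T]: ω = 1308.9438×37/68 = 712.2194 rpm, dir flips to +; running = +712.2194
Stage 5 [13T→13T]: ω = 712.2194×13/13 = 712.2194 rpm, dir flips to −; running = −712.2194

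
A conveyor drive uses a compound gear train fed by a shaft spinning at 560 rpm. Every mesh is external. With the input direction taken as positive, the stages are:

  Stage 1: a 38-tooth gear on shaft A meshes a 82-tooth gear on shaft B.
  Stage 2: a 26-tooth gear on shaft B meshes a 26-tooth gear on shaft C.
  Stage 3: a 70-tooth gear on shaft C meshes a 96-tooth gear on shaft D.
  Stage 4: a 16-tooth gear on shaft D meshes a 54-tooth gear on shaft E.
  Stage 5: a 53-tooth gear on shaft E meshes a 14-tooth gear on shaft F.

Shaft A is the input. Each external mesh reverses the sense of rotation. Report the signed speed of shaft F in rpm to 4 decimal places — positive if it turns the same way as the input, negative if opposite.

Stage 1 [38T→82T]: ω = 560.0000×38/82 = 259.5122 rpm, dir flips to −; running = −259.5122
Stage 2 [26T→26T]: ω = 259.5122×26/26 = 259.5122 rpm, dir flips to +; running = +259.5122
Stage 3 [70T→96T]: ω = 259.5122×70/96 = 189.2276 rpm, dir flips to −; running = −189.2276
Stage 4 [16T→54T]: ω = 189.2276×16/54 = 56.0674 rpm, dir flips to +; running = +56.0674
Stage 5 [53T→14T]: ω = 56.0674×53/14 = 212.2553 rpm, dir flips to −; running = −212.2553

-212.2553 rpm (opposite to input, |ω| = 212.2553 rpm)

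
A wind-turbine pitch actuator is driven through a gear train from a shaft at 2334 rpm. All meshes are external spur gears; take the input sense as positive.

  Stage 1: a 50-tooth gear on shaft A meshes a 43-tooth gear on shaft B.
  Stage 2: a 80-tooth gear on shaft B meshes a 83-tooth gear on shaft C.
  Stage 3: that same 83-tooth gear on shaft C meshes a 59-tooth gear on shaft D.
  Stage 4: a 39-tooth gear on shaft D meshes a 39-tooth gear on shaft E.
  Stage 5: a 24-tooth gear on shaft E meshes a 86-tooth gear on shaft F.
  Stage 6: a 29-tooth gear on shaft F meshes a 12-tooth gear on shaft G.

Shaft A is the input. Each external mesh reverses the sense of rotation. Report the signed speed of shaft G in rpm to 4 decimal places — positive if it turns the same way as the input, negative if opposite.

+2481.8179 rpm (same as input, |ω| = 2481.8179 rpm)

Stage 1 [50T→43T]: ω = 2334.0000×50/43 = 2713.9535 rpm, dir flips to −; running = −2713.9535
Stage 2 [80T→83T]: ω = 2713.9535×80/83 = 2615.8588 rpm, dir flips to +; running = +2615.8588
Stage 3 [83T→59T]: ω = 2615.8588×83/59 = 3679.9369 rpm, dir flips to −; running = −3679.9369
Stage 4 [39T→39T]: ω = 3679.9369×39/39 = 3679.9369 rpm, dir flips to +; running = +3679.9369
Stage 5 [24T→86T]: ω = 3679.9369×24/86 = 1026.9591 rpm, dir flips to −; running = −1026.9591
Stage 6 [29T→12T]: ω = 1026.9591×29/12 = 2481.8179 rpm, dir flips to +; running = +2481.8179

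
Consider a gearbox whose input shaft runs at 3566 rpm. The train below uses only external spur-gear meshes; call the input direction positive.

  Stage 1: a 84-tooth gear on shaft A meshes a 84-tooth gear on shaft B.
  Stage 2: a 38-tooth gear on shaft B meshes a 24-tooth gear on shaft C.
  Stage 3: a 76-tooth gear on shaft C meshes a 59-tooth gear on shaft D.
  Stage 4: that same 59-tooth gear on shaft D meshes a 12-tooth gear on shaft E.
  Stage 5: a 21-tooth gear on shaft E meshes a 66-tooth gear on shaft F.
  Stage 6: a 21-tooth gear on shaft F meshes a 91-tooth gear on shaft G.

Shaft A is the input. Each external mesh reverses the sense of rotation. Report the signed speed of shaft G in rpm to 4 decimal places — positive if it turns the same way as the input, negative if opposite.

Stage 1 [84T→84T]: ω = 3566.0000×84/84 = 3566.0000 rpm, dir flips to −; running = −3566.0000
Stage 2 [38T→24T]: ω = 3566.0000×38/24 = 5646.1667 rpm, dir flips to +; running = +5646.1667
Stage 3 [76T→59T]: ω = 5646.1667×76/59 = 7273.0282 rpm, dir flips to −; running = −7273.0282
Stage 4 [59T→12T]: ω = 7273.0282×59/12 = 35759.0556 rpm, dir flips to +; running = +35759.0556
Stage 5 [21T→66T]: ω = 35759.0556×21/66 = 11377.8813 rpm, dir flips to −; running = −11377.8813
Stage 6 [21T→91T]: ω = 11377.8813×21/91 = 2625.6649 rpm, dir flips to +; running = +2625.6649

+2625.6649 rpm (same as input, |ω| = 2625.6649 rpm)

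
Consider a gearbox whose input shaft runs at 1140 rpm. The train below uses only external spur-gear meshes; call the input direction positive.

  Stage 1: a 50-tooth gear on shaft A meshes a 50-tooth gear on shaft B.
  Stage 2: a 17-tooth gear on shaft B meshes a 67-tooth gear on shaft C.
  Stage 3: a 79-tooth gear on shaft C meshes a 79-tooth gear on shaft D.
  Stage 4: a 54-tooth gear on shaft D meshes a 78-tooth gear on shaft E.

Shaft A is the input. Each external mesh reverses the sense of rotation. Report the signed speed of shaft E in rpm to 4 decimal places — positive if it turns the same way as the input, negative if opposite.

+200.2526 rpm (same as input, |ω| = 200.2526 rpm)

Stage 1 [50T→50T]: ω = 1140.0000×50/50 = 1140.0000 rpm, dir flips to −; running = −1140.0000
Stage 2 [17T→67T]: ω = 1140.0000×17/67 = 289.2537 rpm, dir flips to +; running = +289.2537
Stage 3 [79T→79T]: ω = 289.2537×79/79 = 289.2537 rpm, dir flips to −; running = −289.2537
Stage 4 [54T→78T]: ω = 289.2537×54/78 = 200.2526 rpm, dir flips to +; running = +200.2526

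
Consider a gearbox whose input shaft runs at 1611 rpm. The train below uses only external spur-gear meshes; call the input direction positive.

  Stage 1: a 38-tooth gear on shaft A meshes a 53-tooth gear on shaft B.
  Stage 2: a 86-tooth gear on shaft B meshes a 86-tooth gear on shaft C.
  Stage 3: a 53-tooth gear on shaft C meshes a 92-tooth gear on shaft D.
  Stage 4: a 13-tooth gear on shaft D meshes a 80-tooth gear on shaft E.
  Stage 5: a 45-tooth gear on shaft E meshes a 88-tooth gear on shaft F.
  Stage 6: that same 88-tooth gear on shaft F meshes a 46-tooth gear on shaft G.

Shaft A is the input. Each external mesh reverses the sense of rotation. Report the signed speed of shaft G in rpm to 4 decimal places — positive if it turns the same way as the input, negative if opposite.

+105.7790 rpm (same as input, |ω| = 105.7790 rpm)

Stage 1 [38T→53T]: ω = 1611.0000×38/53 = 1155.0566 rpm, dir flips to −; running = −1155.0566
Stage 2 [86T→86T]: ω = 1155.0566×86/86 = 1155.0566 rpm, dir flips to +; running = +1155.0566
Stage 3 [53T→92T]: ω = 1155.0566×53/92 = 665.4130 rpm, dir flips to −; running = −665.4130
Stage 4 [13T→80T]: ω = 665.4130×13/80 = 108.1296 rpm, dir flips to +; running = +108.1296
Stage 5 [45T→88T]: ω = 108.1296×45/88 = 55.2936 rpm, dir flips to −; running = −55.2936
Stage 6 [88T→46T]: ω = 55.2936×88/46 = 105.7790 rpm, dir flips to +; running = +105.7790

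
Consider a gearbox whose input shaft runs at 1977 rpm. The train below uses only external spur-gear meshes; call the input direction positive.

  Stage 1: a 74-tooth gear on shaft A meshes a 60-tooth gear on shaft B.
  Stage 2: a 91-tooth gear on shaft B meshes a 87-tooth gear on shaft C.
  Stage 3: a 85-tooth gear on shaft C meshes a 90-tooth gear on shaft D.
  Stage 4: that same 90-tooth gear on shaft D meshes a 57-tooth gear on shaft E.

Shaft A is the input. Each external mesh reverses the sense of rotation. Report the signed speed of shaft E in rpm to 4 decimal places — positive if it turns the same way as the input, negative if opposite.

Stage 1 [74T→60T]: ω = 1977.0000×74/60 = 2438.3000 rpm, dir flips to −; running = −2438.3000
Stage 2 [91T→87T]: ω = 2438.3000×91/87 = 2550.4057 rpm, dir flips to +; running = +2550.4057
Stage 3 [85T→90T]: ω = 2550.4057×85/90 = 2408.7165 rpm, dir flips to −; running = −2408.7165
Stage 4 [90T→57T]: ω = 2408.7165×90/57 = 3803.2366 rpm, dir flips to +; running = +3803.2366

+3803.2366 rpm (same as input, |ω| = 3803.2366 rpm)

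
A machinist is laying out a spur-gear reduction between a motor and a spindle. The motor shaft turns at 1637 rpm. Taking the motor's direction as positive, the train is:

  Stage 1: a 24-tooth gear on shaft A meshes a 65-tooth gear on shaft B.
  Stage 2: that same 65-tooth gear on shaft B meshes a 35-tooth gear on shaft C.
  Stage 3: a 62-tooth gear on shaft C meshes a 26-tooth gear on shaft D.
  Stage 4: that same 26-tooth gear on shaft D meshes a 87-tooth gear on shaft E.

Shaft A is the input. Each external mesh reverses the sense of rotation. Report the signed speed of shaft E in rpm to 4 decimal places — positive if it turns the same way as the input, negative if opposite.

Stage 1 [24T→65T]: ω = 1637.0000×24/65 = 604.4308 rpm, dir flips to −; running = −604.4308
Stage 2 [65T→35T]: ω = 604.4308×65/35 = 1122.5143 rpm, dir flips to +; running = +1122.5143
Stage 3 [62T→26T]: ω = 1122.5143×62/26 = 2676.7648 rpm, dir flips to −; running = −2676.7648
Stage 4 [26T→87T]: ω = 2676.7648×26/87 = 799.9527 rpm, dir flips to +; running = +799.9527

+799.9527 rpm (same as input, |ω| = 799.9527 rpm)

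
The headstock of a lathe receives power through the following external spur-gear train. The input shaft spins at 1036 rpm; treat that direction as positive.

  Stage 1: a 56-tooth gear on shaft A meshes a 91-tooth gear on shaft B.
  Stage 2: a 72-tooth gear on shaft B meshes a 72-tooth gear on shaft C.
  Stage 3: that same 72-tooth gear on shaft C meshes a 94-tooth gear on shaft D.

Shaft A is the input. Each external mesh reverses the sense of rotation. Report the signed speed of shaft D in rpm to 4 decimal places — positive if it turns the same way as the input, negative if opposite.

-488.3273 rpm (opposite to input, |ω| = 488.3273 rpm)

Stage 1 [56T→91T]: ω = 1036.0000×56/91 = 637.5385 rpm, dir flips to −; running = −637.5385
Stage 2 [72T→72T]: ω = 637.5385×72/72 = 637.5385 rpm, dir flips to +; running = +637.5385
Stage 3 [72T→94T]: ω = 637.5385×72/94 = 488.3273 rpm, dir flips to −; running = −488.3273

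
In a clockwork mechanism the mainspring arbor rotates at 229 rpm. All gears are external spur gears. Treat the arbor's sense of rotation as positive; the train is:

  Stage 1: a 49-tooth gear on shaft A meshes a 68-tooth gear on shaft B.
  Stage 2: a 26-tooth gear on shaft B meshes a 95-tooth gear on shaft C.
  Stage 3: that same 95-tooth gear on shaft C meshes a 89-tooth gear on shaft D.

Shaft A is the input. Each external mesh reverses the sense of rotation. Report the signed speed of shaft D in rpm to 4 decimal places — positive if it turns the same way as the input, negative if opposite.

Stage 1 [49T→68T]: ω = 229.0000×49/68 = 165.0147 rpm, dir flips to −; running = −165.0147
Stage 2 [26T→95T]: ω = 165.0147×26/95 = 45.1619 rpm, dir flips to +; running = +45.1619
Stage 3 [95T→89T]: ω = 45.1619×95/89 = 48.2065 rpm, dir flips to −; running = −48.2065

-48.2065 rpm (opposite to input, |ω| = 48.2065 rpm)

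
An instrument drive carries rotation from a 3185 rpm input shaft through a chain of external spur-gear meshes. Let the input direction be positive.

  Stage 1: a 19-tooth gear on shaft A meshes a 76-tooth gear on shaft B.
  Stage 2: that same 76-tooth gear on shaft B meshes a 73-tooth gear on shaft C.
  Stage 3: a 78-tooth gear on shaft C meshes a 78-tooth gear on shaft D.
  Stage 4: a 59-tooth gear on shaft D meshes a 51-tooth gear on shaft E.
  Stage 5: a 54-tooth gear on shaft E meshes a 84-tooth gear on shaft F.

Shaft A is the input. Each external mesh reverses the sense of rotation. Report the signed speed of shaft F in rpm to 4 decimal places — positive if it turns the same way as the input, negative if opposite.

Stage 1 [19T→76T]: ω = 3185.0000×19/76 = 796.2500 rpm, dir flips to −; running = −796.2500
Stage 2 [76T→73T]: ω = 796.2500×76/73 = 828.9726 rpm, dir flips to +; running = +828.9726
Stage 3 [78T→78T]: ω = 828.9726×78/78 = 828.9726 rpm, dir flips to −; running = −828.9726
Stage 4 [59T→51T]: ω = 828.9726×59/51 = 959.0075 rpm, dir flips to +; running = +959.0075
Stage 5 [54T→84T]: ω = 959.0075×54/84 = 616.5048 rpm, dir flips to −; running = −616.5048

-616.5048 rpm (opposite to input, |ω| = 616.5048 rpm)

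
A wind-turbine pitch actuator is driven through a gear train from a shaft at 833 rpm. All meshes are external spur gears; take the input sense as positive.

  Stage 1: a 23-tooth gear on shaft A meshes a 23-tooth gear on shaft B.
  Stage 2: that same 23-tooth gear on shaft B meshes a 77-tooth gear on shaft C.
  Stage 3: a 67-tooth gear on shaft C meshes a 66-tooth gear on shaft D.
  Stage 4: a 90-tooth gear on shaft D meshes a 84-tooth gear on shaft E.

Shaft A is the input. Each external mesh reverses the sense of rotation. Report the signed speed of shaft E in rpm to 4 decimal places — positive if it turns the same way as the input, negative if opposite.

Stage 1 [23T→23T]: ω = 833.0000×23/23 = 833.0000 rpm, dir flips to −; running = −833.0000
Stage 2 [23T→77T]: ω = 833.0000×23/77 = 248.8182 rpm, dir flips to +; running = +248.8182
Stage 3 [67T→66T]: ω = 248.8182×67/66 = 252.5882 rpm, dir flips to −; running = −252.5882
Stage 4 [90T→84T]: ω = 252.5882×90/84 = 270.6302 rpm, dir flips to +; running = +270.6302

+270.6302 rpm (same as input, |ω| = 270.6302 rpm)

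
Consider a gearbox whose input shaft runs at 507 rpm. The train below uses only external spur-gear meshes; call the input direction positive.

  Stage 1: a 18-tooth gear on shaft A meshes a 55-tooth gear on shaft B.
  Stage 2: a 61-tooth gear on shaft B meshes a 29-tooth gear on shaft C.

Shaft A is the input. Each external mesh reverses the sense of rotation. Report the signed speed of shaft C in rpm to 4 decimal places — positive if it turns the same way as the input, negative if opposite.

+349.0194 rpm (same as input, |ω| = 349.0194 rpm)

Stage 1 [18T→55T]: ω = 507.0000×18/55 = 165.9273 rpm, dir flips to −; running = −165.9273
Stage 2 [61T→29T]: ω = 165.9273×61/29 = 349.0194 rpm, dir flips to +; running = +349.0194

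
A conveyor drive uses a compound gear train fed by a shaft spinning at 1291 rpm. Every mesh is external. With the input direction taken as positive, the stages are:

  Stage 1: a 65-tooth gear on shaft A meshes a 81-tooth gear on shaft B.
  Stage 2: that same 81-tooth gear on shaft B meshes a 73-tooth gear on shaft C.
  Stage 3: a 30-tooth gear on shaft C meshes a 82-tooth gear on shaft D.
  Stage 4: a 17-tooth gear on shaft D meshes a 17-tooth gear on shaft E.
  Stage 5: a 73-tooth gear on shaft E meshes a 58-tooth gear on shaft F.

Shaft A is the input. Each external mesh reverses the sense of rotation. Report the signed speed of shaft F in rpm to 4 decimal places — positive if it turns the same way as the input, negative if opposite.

-529.3209 rpm (opposite to input, |ω| = 529.3209 rpm)

Stage 1 [65T→81T]: ω = 1291.0000×65/81 = 1035.9877 rpm, dir flips to −; running = −1035.9877
Stage 2 [81T→73T]: ω = 1035.9877×81/73 = 1149.5205 rpm, dir flips to +; running = +1149.5205
Stage 3 [30T→82T]: ω = 1149.5205×30/82 = 420.5563 rpm, dir flips to −; running = −420.5563
Stage 4 [17T→17T]: ω = 420.5563×17/17 = 420.5563 rpm, dir flips to +; running = +420.5563
Stage 5 [73T→58T]: ω = 420.5563×73/58 = 529.3209 rpm, dir flips to −; running = −529.3209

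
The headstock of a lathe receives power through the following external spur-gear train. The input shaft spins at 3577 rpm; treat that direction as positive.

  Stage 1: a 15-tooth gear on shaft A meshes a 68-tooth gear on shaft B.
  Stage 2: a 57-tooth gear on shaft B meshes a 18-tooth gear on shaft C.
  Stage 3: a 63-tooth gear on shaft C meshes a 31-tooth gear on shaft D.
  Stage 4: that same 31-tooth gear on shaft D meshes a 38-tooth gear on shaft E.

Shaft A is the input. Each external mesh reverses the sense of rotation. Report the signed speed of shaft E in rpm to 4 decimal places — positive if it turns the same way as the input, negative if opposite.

+4142.4816 rpm (same as input, |ω| = 4142.4816 rpm)

Stage 1 [15T→68T]: ω = 3577.0000×15/68 = 789.0441 rpm, dir flips to −; running = −789.0441
Stage 2 [57T→18T]: ω = 789.0441×57/18 = 2498.6397 rpm, dir flips to +; running = +2498.6397
Stage 3 [63T→31T]: ω = 2498.6397×63/31 = 5077.8807 rpm, dir flips to −; running = −5077.8807
Stage 4 [31T→38T]: ω = 5077.8807×31/38 = 4142.4816 rpm, dir flips to +; running = +4142.4816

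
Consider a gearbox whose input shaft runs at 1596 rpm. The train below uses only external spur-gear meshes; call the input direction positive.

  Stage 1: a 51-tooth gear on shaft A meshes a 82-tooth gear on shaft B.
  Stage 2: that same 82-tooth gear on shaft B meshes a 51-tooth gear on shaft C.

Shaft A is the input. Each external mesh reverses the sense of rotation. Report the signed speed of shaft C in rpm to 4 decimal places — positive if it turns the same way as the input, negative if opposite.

+1596.0000 rpm (same as input, |ω| = 1596.0000 rpm)

Stage 1 [51T→82T]: ω = 1596.0000×51/82 = 992.6341 rpm, dir flips to −; running = −992.6341
Stage 2 [82T→51T]: ω = 992.6341×82/51 = 1596.0000 rpm, dir flips to +; running = +1596.0000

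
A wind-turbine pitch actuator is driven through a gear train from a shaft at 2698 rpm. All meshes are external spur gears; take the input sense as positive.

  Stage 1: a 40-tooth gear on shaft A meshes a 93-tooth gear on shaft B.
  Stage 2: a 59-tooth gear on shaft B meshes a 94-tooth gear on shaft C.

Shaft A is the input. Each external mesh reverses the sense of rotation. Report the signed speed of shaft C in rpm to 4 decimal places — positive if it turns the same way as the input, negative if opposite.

+728.3551 rpm (same as input, |ω| = 728.3551 rpm)

Stage 1 [40T→93T]: ω = 2698.0000×40/93 = 1160.4301 rpm, dir flips to −; running = −1160.4301
Stage 2 [59T→94T]: ω = 1160.4301×59/94 = 728.3551 rpm, dir flips to +; running = +728.3551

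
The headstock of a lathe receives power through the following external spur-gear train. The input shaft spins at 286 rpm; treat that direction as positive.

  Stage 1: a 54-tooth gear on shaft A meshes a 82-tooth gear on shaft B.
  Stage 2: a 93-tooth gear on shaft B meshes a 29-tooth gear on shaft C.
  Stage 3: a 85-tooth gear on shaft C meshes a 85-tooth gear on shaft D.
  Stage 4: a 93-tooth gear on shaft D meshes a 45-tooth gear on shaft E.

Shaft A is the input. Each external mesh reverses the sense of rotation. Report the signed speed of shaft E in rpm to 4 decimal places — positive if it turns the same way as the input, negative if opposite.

+1248.2493 rpm (same as input, |ω| = 1248.2493 rpm)

Stage 1 [54T→82T]: ω = 286.0000×54/82 = 188.3415 rpm, dir flips to −; running = −188.3415
Stage 2 [93T→29T]: ω = 188.3415×93/29 = 603.9916 rpm, dir flips to +; running = +603.9916
Stage 3 [85T→85T]: ω = 603.9916×85/85 = 603.9916 rpm, dir flips to −; running = −603.9916
Stage 4 [93T→45T]: ω = 603.9916×93/45 = 1248.2493 rpm, dir flips to +; running = +1248.2493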